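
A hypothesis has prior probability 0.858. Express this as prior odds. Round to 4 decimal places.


Odds = P(H) / P(not H) = 0.858 / 0.142
= 6.0423

6.0423


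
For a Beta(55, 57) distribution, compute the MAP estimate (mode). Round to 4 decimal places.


MAP = mode = (a-1)/(a+b-2)
= (55-1)/(55+57-2)
= 54/110 = 0.4909

0.4909


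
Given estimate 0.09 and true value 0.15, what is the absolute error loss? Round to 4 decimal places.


Absolute error = |estimate - true|
= |-0.06| = 0.06

0.06


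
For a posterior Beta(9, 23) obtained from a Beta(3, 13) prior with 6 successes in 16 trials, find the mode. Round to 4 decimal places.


Mode = (alpha - 1) / (alpha + beta - 2)
= 8 / 30
= 0.2667

0.2667


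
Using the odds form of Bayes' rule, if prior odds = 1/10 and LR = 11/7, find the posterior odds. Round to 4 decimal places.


Bayes' rule in odds form: posterior odds = prior odds * LR
= (1 * 11) / (10 * 7)
= 11/70 = 0.1571

0.1571


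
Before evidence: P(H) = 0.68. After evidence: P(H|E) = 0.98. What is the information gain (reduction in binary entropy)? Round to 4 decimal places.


Prior entropy = 0.9044
Posterior entropy = 0.1414
Information gain = 0.9044 - 0.1414 = 0.7629

0.7629


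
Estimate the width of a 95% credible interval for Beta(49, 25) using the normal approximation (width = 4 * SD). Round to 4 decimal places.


For Beta(a,b): Var = ab/((a+b)^2(a+b+1))
Var = 0.003, SD = 0.0546
Approximate 95% CI width = 4 * 0.0546 = 0.2185

0.2185


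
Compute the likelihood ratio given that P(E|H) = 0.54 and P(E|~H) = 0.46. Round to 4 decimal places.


LR = P(E|H) / P(E|~H)
= 0.54 / 0.46 = 1.1739

1.1739


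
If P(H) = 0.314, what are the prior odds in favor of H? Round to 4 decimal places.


Prior odds = P(H) / (1 - P(H))
= 0.314 / 0.686
= 0.4577

0.4577


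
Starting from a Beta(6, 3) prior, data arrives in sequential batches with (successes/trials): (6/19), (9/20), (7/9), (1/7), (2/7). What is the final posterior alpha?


In sequential Bayesian updating, we sum all successes.
Total successes = 25
Final alpha = 6 + 25 = 31

31


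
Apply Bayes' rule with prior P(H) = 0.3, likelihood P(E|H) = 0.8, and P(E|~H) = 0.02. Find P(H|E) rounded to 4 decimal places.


Step 1: Compute marginal P(E) = P(E|H)P(H) + P(E|~H)P(~H)
= 0.8*0.3 + 0.02*0.7 = 0.254
Step 2: P(H|E) = P(E|H)P(H)/P(E) = 0.24/0.254
= 0.9449

0.9449


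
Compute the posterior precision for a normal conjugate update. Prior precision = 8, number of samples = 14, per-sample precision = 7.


tau_post = tau_0 + n * tau
= 8 + 14 * 7 = 106

106


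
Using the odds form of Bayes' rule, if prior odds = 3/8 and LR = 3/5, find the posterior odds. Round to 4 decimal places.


Bayes' rule in odds form: posterior odds = prior odds * LR
= (3 * 3) / (8 * 5)
= 9/40 = 0.225

0.225


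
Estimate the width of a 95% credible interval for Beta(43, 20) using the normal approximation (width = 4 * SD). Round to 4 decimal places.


For Beta(a,b): Var = ab/((a+b)^2(a+b+1))
Var = 0.0034, SD = 0.0582
Approximate 95% CI width = 4 * 0.0582 = 0.2327

0.2327


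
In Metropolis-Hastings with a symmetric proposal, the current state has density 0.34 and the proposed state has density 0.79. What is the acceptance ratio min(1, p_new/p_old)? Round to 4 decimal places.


Ratio = p_new / p_old = 0.79 / 0.34 = 2.3235
Acceptance = min(1, 2.3235) = 1.0

1.0


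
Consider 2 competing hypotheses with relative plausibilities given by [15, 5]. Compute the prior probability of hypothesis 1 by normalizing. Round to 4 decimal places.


Sum of weights = 15 + 5 = 20
Normalized prior for H1 = 15 / 20
= 0.75

0.75


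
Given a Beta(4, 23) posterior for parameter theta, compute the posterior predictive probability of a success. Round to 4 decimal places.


For a Beta-Bernoulli model, the predictive probability is the mean:
P(success) = 4/(4+23) = 4/27 = 0.1481

0.1481


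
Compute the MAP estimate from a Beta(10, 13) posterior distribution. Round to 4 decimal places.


MAP = mode of Beta distribution
= (alpha - 1)/(alpha + beta - 2)
= (10-1)/(10+13-2)
= 9/21 = 0.4286

0.4286


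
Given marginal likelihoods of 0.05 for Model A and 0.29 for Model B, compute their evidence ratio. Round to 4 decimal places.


Ratio = ML(A) / ML(B) = 0.05/0.29
= 0.1724

0.1724


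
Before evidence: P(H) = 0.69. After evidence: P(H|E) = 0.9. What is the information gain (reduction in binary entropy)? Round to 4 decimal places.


Prior entropy = 0.8932
Posterior entropy = 0.469
Information gain = 0.8932 - 0.469 = 0.4242

0.4242


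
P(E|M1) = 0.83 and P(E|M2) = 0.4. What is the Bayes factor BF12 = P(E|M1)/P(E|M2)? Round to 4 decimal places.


Bayes factor BF12 = P(E|M1) / P(E|M2)
= 0.83 / 0.4
= 2.075

2.075


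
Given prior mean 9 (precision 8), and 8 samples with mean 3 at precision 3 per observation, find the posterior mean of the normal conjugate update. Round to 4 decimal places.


The posterior mean is a precision-weighted average of prior and data.
Post. prec. = 8 + 24 = 32
Post. mean = (72 + 72)/32 = 144/32 = 4.5

4.5


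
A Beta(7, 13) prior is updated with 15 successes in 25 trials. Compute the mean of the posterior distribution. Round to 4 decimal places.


After update: Beta(22, 23)
Mean = 22 / (22 + 23) = 22 / 45
= 0.4889

0.4889


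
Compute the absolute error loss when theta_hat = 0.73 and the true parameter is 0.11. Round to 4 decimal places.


L = |theta_hat - theta_true|
= |0.73 - 0.11| = 0.62

0.62


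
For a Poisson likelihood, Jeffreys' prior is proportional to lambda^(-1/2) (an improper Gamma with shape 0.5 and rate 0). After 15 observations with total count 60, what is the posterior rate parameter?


Jeffreys' prior for Poisson is proportional to lambda^(-1/2).
Posterior is Gamma(0.5 + S, 0 + n) = Gamma(0.5 + 60, 15).
Posterior rate = 0 + n = 15

15.0


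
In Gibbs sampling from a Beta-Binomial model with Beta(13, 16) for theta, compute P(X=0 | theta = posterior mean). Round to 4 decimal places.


Posterior mean = alpha/(alpha+beta) = 13/29 = 0.4483
P(X=0|theta=mean) = 1 - theta = 0.5517

0.5517


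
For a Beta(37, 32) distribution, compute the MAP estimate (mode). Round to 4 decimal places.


MAP = mode = (a-1)/(a+b-2)
= (37-1)/(37+32-2)
= 36/67 = 0.5373

0.5373


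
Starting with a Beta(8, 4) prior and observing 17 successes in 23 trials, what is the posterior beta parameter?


Posterior beta = prior beta + failures
Failures = 23 - 17 = 6
beta_post = 4 + 6 = 10

10


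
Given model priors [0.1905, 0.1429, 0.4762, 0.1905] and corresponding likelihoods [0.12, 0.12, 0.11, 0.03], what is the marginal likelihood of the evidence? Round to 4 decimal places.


P(E) = sum_i P(M_i) P(E|M_i)
= 0.0229 + 0.0171 + 0.0524 + 0.0057
= 0.0981

0.0981


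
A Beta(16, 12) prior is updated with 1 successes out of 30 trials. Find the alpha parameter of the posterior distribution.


In the Beta-Binomial conjugate update:
alpha_post = alpha_prior + successes
= 16 + 1
= 17

17


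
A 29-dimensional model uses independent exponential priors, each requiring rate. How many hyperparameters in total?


Per parameter: 1 (rate).
Total = 29 * 1 = 29

29


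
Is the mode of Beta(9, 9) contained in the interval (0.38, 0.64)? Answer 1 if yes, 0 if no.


Mode = (a-1)/(a+b-2) = 8/16 = 0.5
Interval: (0.38, 0.64)
Contains mode? 1

1


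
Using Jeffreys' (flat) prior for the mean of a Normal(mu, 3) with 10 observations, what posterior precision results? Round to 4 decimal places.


Flat prior means prior precision is 0.
Posterior precision = n / sigma^2 = 10/3 = 3.3333

3.3333


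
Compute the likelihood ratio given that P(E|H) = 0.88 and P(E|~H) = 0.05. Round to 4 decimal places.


LR = P(E|H) / P(E|~H)
= 0.88 / 0.05 = 17.6

17.6


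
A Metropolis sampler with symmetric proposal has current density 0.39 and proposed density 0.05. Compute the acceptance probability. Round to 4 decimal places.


For symmetric proposals, acceptance = min(1, pi(x*)/pi(x))
= min(1, 0.05/0.39)
= min(1, 0.1282) = 0.1282

0.1282


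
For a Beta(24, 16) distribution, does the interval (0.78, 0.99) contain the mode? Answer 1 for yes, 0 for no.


Mode of Beta(a,b) = (a-1)/(a+b-2)
= (24-1)/(24+16-2) = 0.6053
Check: 0.78 <= 0.6053 <= 0.99?
Result: 0

0


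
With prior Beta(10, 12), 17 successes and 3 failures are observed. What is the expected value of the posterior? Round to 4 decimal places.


Posterior = Beta(27, 15)
E[theta] = alpha/(alpha+beta)
= 27/42 = 0.6429

0.6429


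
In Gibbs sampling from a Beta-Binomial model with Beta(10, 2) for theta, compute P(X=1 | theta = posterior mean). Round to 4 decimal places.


Posterior mean = alpha/(alpha+beta) = 10/12 = 0.8333
P(X=1|theta=mean) = theta = 0.8333

0.8333


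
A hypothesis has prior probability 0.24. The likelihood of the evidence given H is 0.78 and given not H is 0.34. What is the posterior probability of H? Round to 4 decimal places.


Using Bayes' theorem:
P(E) = 0.24 * 0.78 + 0.76 * 0.34
P(E) = 0.4456
P(H|E) = (0.24 * 0.78) / 0.4456 = 0.4201

0.4201


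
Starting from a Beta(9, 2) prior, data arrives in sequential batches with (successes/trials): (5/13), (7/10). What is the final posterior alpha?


In sequential Bayesian updating, we sum all successes.
Total successes = 12
Final alpha = 9 + 12 = 21

21


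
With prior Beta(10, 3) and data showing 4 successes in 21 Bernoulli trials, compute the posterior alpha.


Conjugate update: alpha_posterior = alpha_prior + k
= 10 + 4 = 14

14


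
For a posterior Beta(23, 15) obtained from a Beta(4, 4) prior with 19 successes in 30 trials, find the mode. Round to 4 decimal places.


Mode = (alpha - 1) / (alpha + beta - 2)
= 22 / 36
= 0.6111

0.6111


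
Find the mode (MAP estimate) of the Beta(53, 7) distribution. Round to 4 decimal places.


For Beta(a,b) with a,b > 1:
Mode = (a-1)/(a+b-2) = (53-1)/(60-2)
= 52/58 = 0.8966

0.8966


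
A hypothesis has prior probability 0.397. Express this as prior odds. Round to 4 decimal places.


Odds = P(H) / P(not H) = 0.397 / 0.603
= 0.6584

0.6584


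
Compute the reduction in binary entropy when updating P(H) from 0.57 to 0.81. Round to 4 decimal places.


H_before = -p*log2(p) - (1-p)*log2(1-p) for p=0.57: 0.9858
H_after for p=0.81: 0.7015
Reduction = 0.9858 - 0.7015 = 0.2843

0.2843


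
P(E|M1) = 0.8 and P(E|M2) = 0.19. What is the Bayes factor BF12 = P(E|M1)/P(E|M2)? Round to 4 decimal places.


Bayes factor BF12 = P(E|M1) / P(E|M2)
= 0.8 / 0.19
= 4.2105

4.2105


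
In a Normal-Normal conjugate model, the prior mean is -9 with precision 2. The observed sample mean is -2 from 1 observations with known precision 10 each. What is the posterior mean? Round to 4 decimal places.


Posterior precision = tau0 + n*tau = 2 + 1*10 = 12
Posterior mean = (tau0*mu0 + n*tau*xbar) / posterior_precision
= (2*-9 + 1*10*-2) / 12
= -38 / 12 = -3.1667

-3.1667


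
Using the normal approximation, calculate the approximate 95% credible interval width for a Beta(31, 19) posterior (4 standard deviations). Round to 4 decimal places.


Var(Beta) = 31*19/(50^2 * 51) = 0.0046
SD = 0.068
Width ~ 4*SD = 0.2719

0.2719


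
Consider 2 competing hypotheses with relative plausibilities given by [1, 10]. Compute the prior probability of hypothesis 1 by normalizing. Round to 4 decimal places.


Sum of weights = 1 + 10 = 11
Normalized prior for H1 = 1 / 11
= 0.0909

0.0909


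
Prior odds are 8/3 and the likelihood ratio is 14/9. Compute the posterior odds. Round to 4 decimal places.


Posterior odds = prior odds * likelihood ratio
= (8/3) * (14/9)
= 112 / 27
= 4.1481

4.1481


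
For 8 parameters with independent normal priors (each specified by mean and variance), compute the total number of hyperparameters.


A normal prior has 2 hyperparameters per parameter.
Total = 8 * 2 = 16

16


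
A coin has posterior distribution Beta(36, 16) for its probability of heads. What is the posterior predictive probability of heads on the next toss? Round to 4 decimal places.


Posterior predictive = E[theta] = alpha/(alpha+beta)
= 36/52
= 0.6923

0.6923


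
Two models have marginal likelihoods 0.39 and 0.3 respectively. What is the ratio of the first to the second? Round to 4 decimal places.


Evidence ratio = 0.39 / 0.3
= 1.3

1.3


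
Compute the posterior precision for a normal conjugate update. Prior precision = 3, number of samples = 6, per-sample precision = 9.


tau_post = tau_0 + n * tau
= 3 + 6 * 9 = 57

57


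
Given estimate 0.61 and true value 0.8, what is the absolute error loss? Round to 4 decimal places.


Absolute error = |estimate - true|
= |-0.19| = 0.19

0.19


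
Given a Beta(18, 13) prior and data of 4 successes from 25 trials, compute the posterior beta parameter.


Number of failures = 25 - 4 = 21
Posterior beta = 13 + 21 = 34

34


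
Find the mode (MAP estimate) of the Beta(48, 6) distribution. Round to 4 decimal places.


For Beta(a,b) with a,b > 1:
Mode = (a-1)/(a+b-2) = (48-1)/(54-2)
= 47/52 = 0.9038

0.9038


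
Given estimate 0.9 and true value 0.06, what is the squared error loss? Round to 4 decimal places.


Squared error = (estimate - true)^2
Difference = 0.84
Loss = 0.84^2 = 0.7056

0.7056


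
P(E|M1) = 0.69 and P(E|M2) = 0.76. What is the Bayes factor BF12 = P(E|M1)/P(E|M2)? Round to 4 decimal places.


Bayes factor BF12 = P(E|M1) / P(E|M2)
= 0.69 / 0.76
= 0.9079

0.9079


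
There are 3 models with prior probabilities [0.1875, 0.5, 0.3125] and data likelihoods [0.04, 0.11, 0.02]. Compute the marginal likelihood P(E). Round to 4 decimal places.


P(E) = sum over models of P(M_i) * P(E|M_i)
= 0.1875*0.04 + 0.5*0.11 + 0.3125*0.02
= 0.0688

0.0688


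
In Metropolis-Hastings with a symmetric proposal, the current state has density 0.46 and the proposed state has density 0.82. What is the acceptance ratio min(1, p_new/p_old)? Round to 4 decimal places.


Ratio = p_new / p_old = 0.82 / 0.46 = 1.7826
Acceptance = min(1, 1.7826) = 1.0

1.0


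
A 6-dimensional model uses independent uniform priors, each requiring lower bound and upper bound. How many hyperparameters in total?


Per parameter: 2 (lower bound and upper bound).
Total = 6 * 2 = 12

12


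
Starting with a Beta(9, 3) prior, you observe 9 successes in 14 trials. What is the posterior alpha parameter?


For a Beta-Binomial conjugate model:
Posterior alpha = prior alpha + number of successes
= 9 + 9 = 18

18


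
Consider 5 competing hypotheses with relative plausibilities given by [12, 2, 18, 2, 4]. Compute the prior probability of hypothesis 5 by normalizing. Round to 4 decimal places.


Sum of weights = 12 + 2 + 18 + 2 + 4 = 38
Normalized prior for H5 = 4 / 38
= 0.1053

0.1053


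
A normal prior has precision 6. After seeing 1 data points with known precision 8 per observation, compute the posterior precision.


In the conjugate normal model, precisions add:
tau_posterior = tau_prior + n * tau_data
= 6 + 1*8 = 14

14


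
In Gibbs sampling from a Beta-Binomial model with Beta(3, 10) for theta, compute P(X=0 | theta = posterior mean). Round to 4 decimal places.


Posterior mean = alpha/(alpha+beta) = 3/13 = 0.2308
P(X=0|theta=mean) = 1 - theta = 0.7692

0.7692


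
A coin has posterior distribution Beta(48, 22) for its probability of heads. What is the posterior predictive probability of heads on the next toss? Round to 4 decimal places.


Posterior predictive = E[theta] = alpha/(alpha+beta)
= 48/70
= 0.6857

0.6857


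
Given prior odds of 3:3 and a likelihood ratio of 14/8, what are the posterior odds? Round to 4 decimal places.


Posterior odds = prior odds * LR
Prior odds = 3/3 = 1.0
LR = 14/8 = 1.75
Posterior odds = 1.0 * 1.75 = 1.75

1.75


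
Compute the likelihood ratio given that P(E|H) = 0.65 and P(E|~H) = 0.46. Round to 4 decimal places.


LR = P(E|H) / P(E|~H)
= 0.65 / 0.46 = 1.413

1.413


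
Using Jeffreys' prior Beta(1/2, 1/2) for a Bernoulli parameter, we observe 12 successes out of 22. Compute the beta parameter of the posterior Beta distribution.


Conjugate update: Beta(0.5 + k, 0.5 + n - k).
k = 12, n - k = 10
Posterior beta = 0.5 + (n - k) = 0.5 + 10 = 10.5

10.5


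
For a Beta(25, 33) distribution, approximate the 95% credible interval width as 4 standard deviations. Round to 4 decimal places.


Variance of Beta(a,b) = ab / ((a+b)^2 * (a+b+1))
= 25*33 / ((58)^2 * 59)
= 0.0042
SD = sqrt(0.0042) = 0.0645
Width = 4 * SD = 0.2579

0.2579


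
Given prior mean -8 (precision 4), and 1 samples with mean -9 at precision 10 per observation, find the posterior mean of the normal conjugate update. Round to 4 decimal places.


The posterior mean is a precision-weighted average of prior and data.
Post. prec. = 4 + 10 = 14
Post. mean = (-32 + -90)/14 = -122/14 = -8.7143

-8.7143


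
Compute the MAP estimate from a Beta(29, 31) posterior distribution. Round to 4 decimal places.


MAP = mode of Beta distribution
= (alpha - 1)/(alpha + beta - 2)
= (29-1)/(29+31-2)
= 28/58 = 0.4828

0.4828


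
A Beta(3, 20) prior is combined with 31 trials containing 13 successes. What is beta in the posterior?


In conjugate updating:
beta_posterior = beta_prior + (n - k)
= 20 + (31 - 13)
= 20 + 18 = 38

38


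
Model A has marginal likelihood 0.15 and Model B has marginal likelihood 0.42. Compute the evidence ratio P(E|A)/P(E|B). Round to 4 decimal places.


Evidence ratio = P(E|A) / P(E|B)
= 0.15 / 0.42
= 0.3571

0.3571


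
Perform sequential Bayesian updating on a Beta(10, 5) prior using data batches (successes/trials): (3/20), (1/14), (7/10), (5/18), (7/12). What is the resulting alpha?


Accumulate successes: 23
Posterior alpha = prior alpha + sum of successes
= 10 + 23 = 33

33


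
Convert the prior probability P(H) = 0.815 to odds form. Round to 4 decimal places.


P(not H) = 1 - 0.815 = 0.185
Odds = 0.815 / 0.185 = 4.4054

4.4054


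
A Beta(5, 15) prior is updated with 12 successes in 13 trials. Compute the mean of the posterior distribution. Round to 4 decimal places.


After update: Beta(17, 16)
Mean = 17 / (17 + 16) = 17 / 33
= 0.5152

0.5152


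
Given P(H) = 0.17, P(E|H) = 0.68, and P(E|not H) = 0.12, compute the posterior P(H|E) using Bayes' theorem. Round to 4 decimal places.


By Bayes' theorem: P(H|E) = P(E|H)*P(H) / P(E)
P(E) = P(E|H)*P(H) + P(E|not H)*P(not H)
P(E) = 0.68*0.17 + 0.12*0.83 = 0.2152
P(H|E) = 0.68*0.17 / 0.2152 = 0.5372

0.5372


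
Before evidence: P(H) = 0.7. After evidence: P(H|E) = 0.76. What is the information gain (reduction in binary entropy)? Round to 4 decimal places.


Prior entropy = 0.8813
Posterior entropy = 0.795
Information gain = 0.8813 - 0.795 = 0.0863

0.0863


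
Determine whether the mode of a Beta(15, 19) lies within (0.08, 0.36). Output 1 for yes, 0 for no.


First find the mode: (a-1)/(a+b-2) = 0.4375
Is 0.4375 in (0.08, 0.36)? 0

0


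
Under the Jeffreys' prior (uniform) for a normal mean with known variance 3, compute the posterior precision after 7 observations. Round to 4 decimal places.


Prior precision = 0 (flat prior).
Post. prec. = 0 + n/var = 7/3 = 2.3333

2.3333


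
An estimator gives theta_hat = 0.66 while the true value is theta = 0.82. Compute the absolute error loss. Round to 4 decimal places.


The absolute error loss is |theta_hat - theta|
= |0.66 - 0.82|
= 0.16

0.16


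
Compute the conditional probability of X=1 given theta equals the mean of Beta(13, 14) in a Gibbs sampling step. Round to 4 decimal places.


Mean of Beta(13, 14) = 0.4815
P(X=1 | theta=0.4815) = 0.4815

0.4815


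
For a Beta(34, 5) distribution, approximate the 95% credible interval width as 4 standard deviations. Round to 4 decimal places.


Variance of Beta(a,b) = ab / ((a+b)^2 * (a+b+1))
= 34*5 / ((39)^2 * 40)
= 0.0028
SD = sqrt(0.0028) = 0.0529
Width = 4 * SD = 0.2114

0.2114


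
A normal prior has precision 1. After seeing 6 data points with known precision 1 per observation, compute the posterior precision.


In the conjugate normal model, precisions add:
tau_posterior = tau_prior + n * tau_data
= 1 + 6*1 = 7

7


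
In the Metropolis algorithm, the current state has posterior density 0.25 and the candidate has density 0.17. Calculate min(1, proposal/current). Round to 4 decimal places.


Ratio = 0.17/0.25 = 0.68
Acceptance probability = min(1, 0.68)
= 0.68

0.68


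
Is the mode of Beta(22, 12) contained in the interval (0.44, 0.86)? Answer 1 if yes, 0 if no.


Mode = (a-1)/(a+b-2) = 21/32 = 0.6562
Interval: (0.44, 0.86)
Contains mode? 1

1


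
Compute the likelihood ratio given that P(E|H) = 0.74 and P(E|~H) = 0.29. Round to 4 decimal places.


LR = P(E|H) / P(E|~H)
= 0.74 / 0.29 = 2.5517

2.5517


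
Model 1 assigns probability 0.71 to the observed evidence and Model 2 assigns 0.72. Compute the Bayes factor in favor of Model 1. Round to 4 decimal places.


BF = P(data|M1) / P(data|M2)
= 0.71 / 0.72 = 0.9861

0.9861


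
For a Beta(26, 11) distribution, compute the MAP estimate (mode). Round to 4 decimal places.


MAP = mode = (a-1)/(a+b-2)
= (26-1)/(26+11-2)
= 25/35 = 0.7143

0.7143


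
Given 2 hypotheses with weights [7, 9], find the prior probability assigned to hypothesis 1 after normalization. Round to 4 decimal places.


To normalize, divide each weight by the sum of all weights.
Sum = 16
Prior(H1) = 7/16 = 0.4375

0.4375


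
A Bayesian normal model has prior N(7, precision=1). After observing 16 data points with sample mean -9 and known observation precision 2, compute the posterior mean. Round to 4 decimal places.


Posterior mean = (prior_precision * prior_mean + n * data_precision * data_mean) / (prior_precision + n * data_precision)
Numerator = 1*7 + 16*2*-9 = -281
Denominator = 1 + 16*2 = 33
Posterior mean = -8.5152

-8.5152


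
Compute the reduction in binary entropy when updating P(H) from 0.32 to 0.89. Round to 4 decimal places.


H_before = -p*log2(p) - (1-p)*log2(1-p) for p=0.32: 0.9044
H_after for p=0.89: 0.4999
Reduction = 0.9044 - 0.4999 = 0.4045

0.4045


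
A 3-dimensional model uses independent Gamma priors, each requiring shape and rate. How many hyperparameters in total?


Per parameter: 2 (shape and rate).
Total = 3 * 2 = 6

6


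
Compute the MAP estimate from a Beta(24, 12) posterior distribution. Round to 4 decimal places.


MAP = mode of Beta distribution
= (alpha - 1)/(alpha + beta - 2)
= (24-1)/(24+12-2)
= 23/34 = 0.6765

0.6765


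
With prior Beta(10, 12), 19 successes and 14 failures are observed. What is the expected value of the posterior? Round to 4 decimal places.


Posterior = Beta(29, 26)
E[theta] = alpha/(alpha+beta)
= 29/55 = 0.5273

0.5273


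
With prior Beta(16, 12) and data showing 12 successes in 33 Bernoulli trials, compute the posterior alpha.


Conjugate update: alpha_posterior = alpha_prior + k
= 16 + 12 = 28

28


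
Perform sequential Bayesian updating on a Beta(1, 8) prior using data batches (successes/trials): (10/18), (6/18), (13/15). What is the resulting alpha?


Accumulate successes: 29
Posterior alpha = prior alpha + sum of successes
= 1 + 29 = 30

30


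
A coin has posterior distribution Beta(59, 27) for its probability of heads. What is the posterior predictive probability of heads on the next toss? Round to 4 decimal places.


Posterior predictive = E[theta] = alpha/(alpha+beta)
= 59/86
= 0.686

0.686


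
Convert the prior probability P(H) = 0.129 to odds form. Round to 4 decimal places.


P(not H) = 1 - 0.129 = 0.871
Odds = 0.129 / 0.871 = 0.1481

0.1481


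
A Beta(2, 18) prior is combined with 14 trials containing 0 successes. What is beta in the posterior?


In conjugate updating:
beta_posterior = beta_prior + (n - k)
= 18 + (14 - 0)
= 18 + 14 = 32

32


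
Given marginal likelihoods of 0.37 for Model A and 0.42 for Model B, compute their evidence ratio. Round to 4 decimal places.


Ratio = ML(A) / ML(B) = 0.37/0.42
= 0.881

0.881


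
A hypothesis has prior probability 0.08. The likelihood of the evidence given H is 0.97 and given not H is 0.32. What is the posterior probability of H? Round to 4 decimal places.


Using Bayes' theorem:
P(E) = 0.08 * 0.97 + 0.92 * 0.32
P(E) = 0.372
P(H|E) = (0.08 * 0.97) / 0.372 = 0.2086

0.2086


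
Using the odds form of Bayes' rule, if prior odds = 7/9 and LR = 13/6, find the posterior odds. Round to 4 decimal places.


Bayes' rule in odds form: posterior odds = prior odds * LR
= (7 * 13) / (9 * 6)
= 91/54 = 1.6852

1.6852


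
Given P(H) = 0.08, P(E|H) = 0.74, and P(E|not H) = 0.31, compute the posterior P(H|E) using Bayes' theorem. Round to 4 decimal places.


By Bayes' theorem: P(H|E) = P(E|H)*P(H) / P(E)
P(E) = P(E|H)*P(H) + P(E|not H)*P(not H)
P(E) = 0.74*0.08 + 0.31*0.92 = 0.3444
P(H|E) = 0.74*0.08 / 0.3444 = 0.1719

0.1719


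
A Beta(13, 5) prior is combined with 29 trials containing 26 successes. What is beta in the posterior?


In conjugate updating:
beta_posterior = beta_prior + (n - k)
= 5 + (29 - 26)
= 5 + 3 = 8

8


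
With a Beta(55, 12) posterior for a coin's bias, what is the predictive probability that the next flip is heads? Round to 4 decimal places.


The predictive probability equals the posterior mean.
P(next = heads) = alpha / (alpha + beta)
= 55 / 67 = 0.8209

0.8209


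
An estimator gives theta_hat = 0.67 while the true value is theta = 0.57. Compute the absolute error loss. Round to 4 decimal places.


The absolute error loss is |theta_hat - theta|
= |0.67 - 0.57|
= 0.1

0.1


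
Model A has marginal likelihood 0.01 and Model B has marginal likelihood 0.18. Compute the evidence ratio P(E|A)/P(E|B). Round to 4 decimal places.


Evidence ratio = P(E|A) / P(E|B)
= 0.01 / 0.18
= 0.0556

0.0556


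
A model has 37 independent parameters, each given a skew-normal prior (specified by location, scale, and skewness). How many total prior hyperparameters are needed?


Each skew-normal prior needs 3 hyperparameters (location, scale, and skewness).
Total = 3 * 37 = 111

111


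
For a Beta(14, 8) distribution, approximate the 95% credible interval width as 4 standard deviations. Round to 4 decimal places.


Variance of Beta(a,b) = ab / ((a+b)^2 * (a+b+1))
= 14*8 / ((22)^2 * 23)
= 0.0101
SD = sqrt(0.0101) = 0.1003
Width = 4 * SD = 0.4012

0.4012


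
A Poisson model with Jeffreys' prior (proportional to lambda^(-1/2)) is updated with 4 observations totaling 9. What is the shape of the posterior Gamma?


Posterior = Gamma(0.5 + S, n)
= Gamma(0.5 + 9, 4)
Posterior shape = 0.5 + S = 0.5 + 9 = 9.5

9.5


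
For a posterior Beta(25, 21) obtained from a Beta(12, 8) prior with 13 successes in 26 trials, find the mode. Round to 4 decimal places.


Mode = (alpha - 1) / (alpha + beta - 2)
= 24 / 44
= 0.5455

0.5455


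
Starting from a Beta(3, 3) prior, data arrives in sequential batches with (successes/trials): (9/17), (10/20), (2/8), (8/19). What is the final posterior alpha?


In sequential Bayesian updating, we sum all successes.
Total successes = 29
Final alpha = 3 + 29 = 32

32


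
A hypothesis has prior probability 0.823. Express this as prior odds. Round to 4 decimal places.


Odds = P(H) / P(not H) = 0.823 / 0.177
= 4.6497

4.6497


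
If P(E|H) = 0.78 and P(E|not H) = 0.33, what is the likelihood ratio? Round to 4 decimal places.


Likelihood ratio = P(E|H) / P(E|not H)
= 0.78 / 0.33
= 2.3636

2.3636


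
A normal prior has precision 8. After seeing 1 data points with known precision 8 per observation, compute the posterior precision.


In the conjugate normal model, precisions add:
tau_posterior = tau_prior + n * tau_data
= 8 + 1*8 = 16

16


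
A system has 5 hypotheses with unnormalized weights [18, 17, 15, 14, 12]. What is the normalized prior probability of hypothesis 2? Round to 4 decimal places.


The normalized prior is the weight divided by the total.
Total weight = 76
P(H2) = 17 / 76 = 0.2237

0.2237


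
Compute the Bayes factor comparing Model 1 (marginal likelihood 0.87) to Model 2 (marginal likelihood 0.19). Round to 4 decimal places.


BF12 = marginal likelihood of M1 / marginal likelihood of M2
= 0.87/0.19
= 4.5789

4.5789


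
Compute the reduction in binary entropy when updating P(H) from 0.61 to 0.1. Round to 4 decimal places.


H_before = -p*log2(p) - (1-p)*log2(1-p) for p=0.61: 0.9648
H_after for p=0.1: 0.469
Reduction = 0.9648 - 0.469 = 0.4958

0.4958


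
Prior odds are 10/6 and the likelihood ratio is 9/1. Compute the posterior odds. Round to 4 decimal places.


Posterior odds = prior odds * likelihood ratio
= (10/6) * (9/1)
= 90 / 6
= 15.0

15.0


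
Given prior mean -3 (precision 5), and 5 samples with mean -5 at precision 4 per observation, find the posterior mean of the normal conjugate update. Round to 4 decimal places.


The posterior mean is a precision-weighted average of prior and data.
Post. prec. = 5 + 20 = 25
Post. mean = (-15 + -100)/25 = -115/25 = -4.6

-4.6


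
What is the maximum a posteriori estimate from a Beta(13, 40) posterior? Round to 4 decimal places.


The MAP estimate equals the mode of the distribution.
Mode of Beta(a,b) = (a-1)/(a+b-2)
= 12/51
= 0.2353

0.2353


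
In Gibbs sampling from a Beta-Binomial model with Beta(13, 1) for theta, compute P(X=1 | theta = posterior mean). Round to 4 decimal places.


Posterior mean = alpha/(alpha+beta) = 13/14 = 0.9286
P(X=1|theta=mean) = theta = 0.9286

0.9286


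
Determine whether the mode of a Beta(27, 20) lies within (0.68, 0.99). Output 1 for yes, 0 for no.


First find the mode: (a-1)/(a+b-2) = 0.5778
Is 0.5778 in (0.68, 0.99)? 0

0


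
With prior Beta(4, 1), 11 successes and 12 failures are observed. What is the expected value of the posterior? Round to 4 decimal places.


Posterior = Beta(15, 13)
E[theta] = alpha/(alpha+beta)
= 15/28 = 0.5357

0.5357


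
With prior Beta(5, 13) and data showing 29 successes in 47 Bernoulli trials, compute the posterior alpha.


Conjugate update: alpha_posterior = alpha_prior + k
= 5 + 29 = 34

34


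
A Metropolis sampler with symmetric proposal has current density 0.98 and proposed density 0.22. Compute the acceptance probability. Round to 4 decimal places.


For symmetric proposals, acceptance = min(1, pi(x*)/pi(x))
= min(1, 0.22/0.98)
= min(1, 0.2245) = 0.2245

0.2245


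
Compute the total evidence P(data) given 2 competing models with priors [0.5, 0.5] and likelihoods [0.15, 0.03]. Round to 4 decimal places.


Marginal likelihood = sum P(model_i) * P(data|model_i)
Model 1: 0.5 * 0.15 = 0.075
Model 2: 0.5 * 0.03 = 0.015
Total = 0.09

0.09


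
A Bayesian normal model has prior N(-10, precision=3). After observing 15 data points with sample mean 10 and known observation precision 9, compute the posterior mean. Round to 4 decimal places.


Posterior mean = (prior_precision * prior_mean + n * data_precision * data_mean) / (prior_precision + n * data_precision)
Numerator = 3*-10 + 15*9*10 = 1320
Denominator = 3 + 15*9 = 138
Posterior mean = 9.5652

9.5652


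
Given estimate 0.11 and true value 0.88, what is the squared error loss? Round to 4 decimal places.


Squared error = (estimate - true)^2
Difference = -0.77
Loss = -0.77^2 = 0.5929

0.5929


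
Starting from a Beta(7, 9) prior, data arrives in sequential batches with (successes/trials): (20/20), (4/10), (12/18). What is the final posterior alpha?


In sequential Bayesian updating, we sum all successes.
Total successes = 36
Final alpha = 7 + 36 = 43

43


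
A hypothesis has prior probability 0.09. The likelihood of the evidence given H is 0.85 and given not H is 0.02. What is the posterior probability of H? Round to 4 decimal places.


Using Bayes' theorem:
P(E) = 0.09 * 0.85 + 0.91 * 0.02
P(E) = 0.0947
P(H|E) = (0.09 * 0.85) / 0.0947 = 0.8078

0.8078


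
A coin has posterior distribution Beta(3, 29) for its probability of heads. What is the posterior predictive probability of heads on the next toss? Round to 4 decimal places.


Posterior predictive = E[theta] = alpha/(alpha+beta)
= 3/32
= 0.0938

0.0938


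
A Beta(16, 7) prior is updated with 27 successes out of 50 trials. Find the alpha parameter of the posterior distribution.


In the Beta-Binomial conjugate update:
alpha_post = alpha_prior + successes
= 16 + 27
= 43

43


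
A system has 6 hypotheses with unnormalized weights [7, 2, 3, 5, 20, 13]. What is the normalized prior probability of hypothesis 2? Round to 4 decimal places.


The normalized prior is the weight divided by the total.
Total weight = 50
P(H2) = 2 / 50 = 0.04

0.04


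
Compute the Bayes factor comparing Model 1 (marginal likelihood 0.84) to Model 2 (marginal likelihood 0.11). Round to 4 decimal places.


BF12 = marginal likelihood of M1 / marginal likelihood of M2
= 0.84/0.11
= 7.6364

7.6364


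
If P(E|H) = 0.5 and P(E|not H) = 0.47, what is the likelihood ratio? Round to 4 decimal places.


Likelihood ratio = P(E|H) / P(E|not H)
= 0.5 / 0.47
= 1.0638

1.0638


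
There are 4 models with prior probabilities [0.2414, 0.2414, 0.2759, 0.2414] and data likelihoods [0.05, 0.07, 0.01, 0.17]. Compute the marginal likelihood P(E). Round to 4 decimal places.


P(E) = sum over models of P(M_i) * P(E|M_i)
= 0.2414*0.05 + 0.2414*0.07 + 0.2759*0.01 + 0.2414*0.17
= 0.0728

0.0728


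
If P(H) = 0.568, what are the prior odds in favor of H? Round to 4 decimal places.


Prior odds = P(H) / (1 - P(H))
= 0.568 / 0.432
= 1.3148

1.3148


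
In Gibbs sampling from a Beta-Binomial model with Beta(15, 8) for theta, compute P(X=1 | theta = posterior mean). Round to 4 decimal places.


Posterior mean = alpha/(alpha+beta) = 15/23 = 0.6522
P(X=1|theta=mean) = theta = 0.6522

0.6522


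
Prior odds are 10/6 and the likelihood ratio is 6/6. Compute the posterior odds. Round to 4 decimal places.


Posterior odds = prior odds * likelihood ratio
= (10/6) * (6/6)
= 60 / 36
= 1.6667

1.6667


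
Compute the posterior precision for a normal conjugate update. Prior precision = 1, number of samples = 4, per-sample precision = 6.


tau_post = tau_0 + n * tau
= 1 + 4 * 6 = 25

25


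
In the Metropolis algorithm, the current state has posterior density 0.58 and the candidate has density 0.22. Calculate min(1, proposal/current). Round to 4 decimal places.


Ratio = 0.22/0.58 = 0.3793
Acceptance probability = min(1, 0.3793)
= 0.3793

0.3793


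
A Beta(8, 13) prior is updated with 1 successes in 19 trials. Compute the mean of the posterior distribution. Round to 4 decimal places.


After update: Beta(9, 31)
Mean = 9 / (9 + 31) = 9 / 40
= 0.225

0.225


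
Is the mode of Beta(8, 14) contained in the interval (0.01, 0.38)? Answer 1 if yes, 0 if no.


Mode = (a-1)/(a+b-2) = 7/20 = 0.35
Interval: (0.01, 0.38)
Contains mode? 1

1


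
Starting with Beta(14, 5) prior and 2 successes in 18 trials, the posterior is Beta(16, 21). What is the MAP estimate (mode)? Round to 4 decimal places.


The mode of Beta(a, b) when a > 1 and b > 1 is (a-1)/(a+b-2)
= (16 - 1) / (16 + 21 - 2)
= 15 / 35
= 0.4286

0.4286


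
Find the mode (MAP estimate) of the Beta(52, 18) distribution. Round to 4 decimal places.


For Beta(a,b) with a,b > 1:
Mode = (a-1)/(a+b-2) = (52-1)/(70-2)
= 51/68 = 0.75

0.75


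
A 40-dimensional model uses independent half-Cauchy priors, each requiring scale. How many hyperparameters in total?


Per parameter: 1 (scale).
Total = 40 * 1 = 40

40


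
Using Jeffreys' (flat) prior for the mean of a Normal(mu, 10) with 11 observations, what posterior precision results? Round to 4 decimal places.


Flat prior means prior precision is 0.
Posterior precision = n / sigma^2 = 11/10 = 1.1

1.1


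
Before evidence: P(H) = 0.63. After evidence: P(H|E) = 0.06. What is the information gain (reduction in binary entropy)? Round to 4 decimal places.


Prior entropy = 0.9507
Posterior entropy = 0.3274
Information gain = 0.9507 - 0.3274 = 0.6232

0.6232


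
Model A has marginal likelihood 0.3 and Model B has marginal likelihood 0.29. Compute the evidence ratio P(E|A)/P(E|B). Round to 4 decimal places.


Evidence ratio = P(E|A) / P(E|B)
= 0.3 / 0.29
= 1.0345

1.0345


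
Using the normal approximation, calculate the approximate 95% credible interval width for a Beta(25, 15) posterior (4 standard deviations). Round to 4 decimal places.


Var(Beta) = 25*15/(40^2 * 41) = 0.0057
SD = 0.0756
Width ~ 4*SD = 0.3024

0.3024


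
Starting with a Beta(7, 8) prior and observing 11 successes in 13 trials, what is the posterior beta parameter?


Posterior beta = prior beta + failures
Failures = 13 - 11 = 2
beta_post = 8 + 2 = 10

10


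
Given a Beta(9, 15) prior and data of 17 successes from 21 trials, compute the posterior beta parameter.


Number of failures = 21 - 17 = 4
Posterior beta = 15 + 4 = 19

19


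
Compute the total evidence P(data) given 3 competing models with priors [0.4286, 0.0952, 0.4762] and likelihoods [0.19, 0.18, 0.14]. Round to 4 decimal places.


Marginal likelihood = sum P(model_i) * P(data|model_i)
Model 1: 0.4286 * 0.19 = 0.0814
Model 2: 0.0952 * 0.18 = 0.0171
Model 3: 0.4762 * 0.14 = 0.0667
Total = 0.1652

0.1652


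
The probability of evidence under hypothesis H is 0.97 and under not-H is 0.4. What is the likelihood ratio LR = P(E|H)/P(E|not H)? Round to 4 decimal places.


LR = 0.97 / 0.4
= 2.425

2.425


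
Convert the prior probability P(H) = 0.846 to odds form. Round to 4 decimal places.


P(not H) = 1 - 0.846 = 0.154
Odds = 0.846 / 0.154 = 5.4935

5.4935


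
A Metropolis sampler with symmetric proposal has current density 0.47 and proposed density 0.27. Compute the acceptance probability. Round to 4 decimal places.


For symmetric proposals, acceptance = min(1, pi(x*)/pi(x))
= min(1, 0.27/0.47)
= min(1, 0.5745) = 0.5745

0.5745


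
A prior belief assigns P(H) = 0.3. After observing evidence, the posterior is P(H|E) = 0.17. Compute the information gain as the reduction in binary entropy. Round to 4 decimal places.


H(prior) = -0.3*log2(0.3) - 0.7*log2(0.7)
= 0.8813
H(post) = -0.17*log2(0.17) - 0.83*log2(0.83)
= 0.6577
IG = 0.8813 - 0.6577 = 0.2236

0.2236


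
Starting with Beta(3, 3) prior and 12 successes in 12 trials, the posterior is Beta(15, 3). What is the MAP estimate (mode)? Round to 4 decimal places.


The mode of Beta(a, b) when a > 1 and b > 1 is (a-1)/(a+b-2)
= (15 - 1) / (15 + 3 - 2)
= 14 / 16
= 0.875

0.875


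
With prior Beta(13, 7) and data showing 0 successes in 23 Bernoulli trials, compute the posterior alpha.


Conjugate update: alpha_posterior = alpha_prior + k
= 13 + 0 = 13

13


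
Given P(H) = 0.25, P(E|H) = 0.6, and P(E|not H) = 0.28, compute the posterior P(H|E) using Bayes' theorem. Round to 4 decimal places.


By Bayes' theorem: P(H|E) = P(E|H)*P(H) / P(E)
P(E) = P(E|H)*P(H) + P(E|not H)*P(not H)
P(E) = 0.6*0.25 + 0.28*0.75 = 0.36
P(H|E) = 0.6*0.25 / 0.36 = 0.4167

0.4167


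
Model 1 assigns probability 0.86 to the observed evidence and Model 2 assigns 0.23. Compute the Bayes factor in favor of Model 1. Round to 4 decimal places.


BF = P(data|M1) / P(data|M2)
= 0.86 / 0.23 = 3.7391

3.7391


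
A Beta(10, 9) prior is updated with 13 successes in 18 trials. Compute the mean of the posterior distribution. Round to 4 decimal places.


After update: Beta(23, 14)
Mean = 23 / (23 + 14) = 23 / 37
= 0.6216

0.6216


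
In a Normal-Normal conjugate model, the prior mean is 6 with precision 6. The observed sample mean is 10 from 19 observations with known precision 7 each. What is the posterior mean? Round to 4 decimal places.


Posterior precision = tau0 + n*tau = 6 + 19*7 = 139
Posterior mean = (tau0*mu0 + n*tau*xbar) / posterior_precision
= (6*6 + 19*7*10) / 139
= 1366 / 139 = 9.8273

9.8273
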